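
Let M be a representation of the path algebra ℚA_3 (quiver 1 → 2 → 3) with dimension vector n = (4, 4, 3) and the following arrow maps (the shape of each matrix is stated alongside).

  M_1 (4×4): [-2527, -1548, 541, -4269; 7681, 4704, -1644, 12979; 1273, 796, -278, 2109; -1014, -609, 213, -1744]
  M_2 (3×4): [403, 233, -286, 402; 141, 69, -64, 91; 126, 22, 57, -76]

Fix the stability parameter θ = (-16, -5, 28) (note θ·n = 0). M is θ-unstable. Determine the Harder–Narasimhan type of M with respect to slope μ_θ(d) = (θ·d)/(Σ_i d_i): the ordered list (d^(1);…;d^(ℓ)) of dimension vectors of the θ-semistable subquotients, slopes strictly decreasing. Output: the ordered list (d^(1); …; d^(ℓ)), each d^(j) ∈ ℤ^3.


Barcode: M ≅ I[1,2], I[1,3]^3. HN layers by μ_θ (3 steps, strictly decreasing):
  μ^(1)=28; μ^(2)=-5; μ^(3)=-16

((0, 0, 3); (0, 4, 0); (4, 0, 0))


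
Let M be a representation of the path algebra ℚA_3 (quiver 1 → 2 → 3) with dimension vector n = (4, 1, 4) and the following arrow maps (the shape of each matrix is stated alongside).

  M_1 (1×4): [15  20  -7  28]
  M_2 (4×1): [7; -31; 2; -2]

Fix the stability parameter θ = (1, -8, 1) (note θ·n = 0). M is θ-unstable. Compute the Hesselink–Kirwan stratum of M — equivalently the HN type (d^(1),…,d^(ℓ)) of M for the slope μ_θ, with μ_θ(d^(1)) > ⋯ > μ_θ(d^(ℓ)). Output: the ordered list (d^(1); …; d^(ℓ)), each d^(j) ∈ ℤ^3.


Barcode: M ≅ I[1,1]^3, I[1,3], I[3,3]^3. HN layers by μ_θ (2 steps, strictly decreasing):
  μ^(1)=1; μ^(2)=-7/2

((3, 0, 4); (1, 1, 0))


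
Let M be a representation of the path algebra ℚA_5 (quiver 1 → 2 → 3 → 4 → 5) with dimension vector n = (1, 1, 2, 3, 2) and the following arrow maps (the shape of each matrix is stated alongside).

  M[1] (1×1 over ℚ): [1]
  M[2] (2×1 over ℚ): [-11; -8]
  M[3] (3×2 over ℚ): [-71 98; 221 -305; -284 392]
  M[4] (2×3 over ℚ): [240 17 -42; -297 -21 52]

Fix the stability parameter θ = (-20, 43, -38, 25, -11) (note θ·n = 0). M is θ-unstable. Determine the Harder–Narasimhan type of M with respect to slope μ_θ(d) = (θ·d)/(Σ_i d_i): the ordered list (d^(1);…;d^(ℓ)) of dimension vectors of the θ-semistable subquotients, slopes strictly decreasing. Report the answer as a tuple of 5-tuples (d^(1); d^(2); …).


Barcode: M ≅ I[1,5], I[3,5], I[4,4]. HN layers by μ_θ (5 steps, strictly decreasing):
  μ^(1)=25; μ^(2)=7; μ^(3)=5/2; μ^(4)=-20; μ^(5)=-38

((0, 0, 0, 1, 0); (0, 0, 0, 2, 2); (0, 1, 1, 0, 0); (1, 0, 0, 0, 0); (0, 0, 1, 0, 0))


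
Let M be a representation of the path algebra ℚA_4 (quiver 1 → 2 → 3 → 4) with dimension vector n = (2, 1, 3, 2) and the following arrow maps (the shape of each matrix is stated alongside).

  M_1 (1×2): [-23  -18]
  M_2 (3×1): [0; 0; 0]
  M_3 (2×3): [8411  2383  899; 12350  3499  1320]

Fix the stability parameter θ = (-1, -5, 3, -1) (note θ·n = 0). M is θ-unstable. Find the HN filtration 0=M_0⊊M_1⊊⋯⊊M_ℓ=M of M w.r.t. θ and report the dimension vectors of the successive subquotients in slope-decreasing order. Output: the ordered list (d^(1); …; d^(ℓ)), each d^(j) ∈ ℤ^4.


Interval decomposition of M: I[1,1], I[1,2], I[3,3], I[3,4]^2.
HN type (ℓ=4): μ^(1)=3; μ^(2)=1; μ^(3)=-1; μ^(4)=-3

((0, 0, 1, 0); (0, 0, 2, 2); (1, 0, 0, 0); (1, 1, 0, 0))


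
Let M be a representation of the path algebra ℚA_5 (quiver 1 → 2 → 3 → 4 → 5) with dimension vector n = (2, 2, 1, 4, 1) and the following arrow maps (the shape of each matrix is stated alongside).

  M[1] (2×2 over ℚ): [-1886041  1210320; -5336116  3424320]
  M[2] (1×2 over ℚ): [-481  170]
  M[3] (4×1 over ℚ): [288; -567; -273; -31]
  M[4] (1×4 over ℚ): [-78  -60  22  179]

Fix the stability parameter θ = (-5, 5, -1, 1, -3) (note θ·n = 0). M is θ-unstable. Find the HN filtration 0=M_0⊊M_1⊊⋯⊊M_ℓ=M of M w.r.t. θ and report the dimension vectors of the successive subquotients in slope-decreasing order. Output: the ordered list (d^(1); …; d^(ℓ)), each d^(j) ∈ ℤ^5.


Interval decomposition of M: I[1,1], I[1,5], I[2,2], I[4,4]^3.
HN type (ℓ=4): μ^(1)=5; μ^(2)=1; μ^(3)=1/2; μ^(4)=-5

((0, 1, 0, 0, 0); (0, 0, 0, 3, 0); (0, 1, 1, 1, 1); (2, 0, 0, 0, 0))


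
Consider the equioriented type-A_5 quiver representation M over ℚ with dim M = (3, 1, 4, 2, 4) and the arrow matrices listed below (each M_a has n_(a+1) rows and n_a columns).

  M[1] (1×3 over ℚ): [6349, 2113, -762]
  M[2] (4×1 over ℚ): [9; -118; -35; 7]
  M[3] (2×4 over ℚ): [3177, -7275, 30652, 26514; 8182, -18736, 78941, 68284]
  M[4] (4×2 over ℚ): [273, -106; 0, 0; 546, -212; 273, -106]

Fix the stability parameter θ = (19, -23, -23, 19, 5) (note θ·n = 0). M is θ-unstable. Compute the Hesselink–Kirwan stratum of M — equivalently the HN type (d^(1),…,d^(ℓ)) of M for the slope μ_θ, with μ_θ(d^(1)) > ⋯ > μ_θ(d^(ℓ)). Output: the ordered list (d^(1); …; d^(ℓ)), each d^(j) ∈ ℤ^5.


Via rank(M_{q-1}∘⋯∘M_p): M ≅ I[1,1]^2, I[1,5], I[3,3]^2, I[3,4], I[5,5]^3.
μ_θ-semistable layers: μ^(1)=19; μ^(2)=12; μ^(3)=5; μ^(4)=-9; μ^(5)=-23

((2, 0, 0, 1, 0); (0, 0, 0, 1, 1); (0, 0, 0, 0, 3); (1, 1, 1, 0, 0); (0, 0, 3, 0, 0))


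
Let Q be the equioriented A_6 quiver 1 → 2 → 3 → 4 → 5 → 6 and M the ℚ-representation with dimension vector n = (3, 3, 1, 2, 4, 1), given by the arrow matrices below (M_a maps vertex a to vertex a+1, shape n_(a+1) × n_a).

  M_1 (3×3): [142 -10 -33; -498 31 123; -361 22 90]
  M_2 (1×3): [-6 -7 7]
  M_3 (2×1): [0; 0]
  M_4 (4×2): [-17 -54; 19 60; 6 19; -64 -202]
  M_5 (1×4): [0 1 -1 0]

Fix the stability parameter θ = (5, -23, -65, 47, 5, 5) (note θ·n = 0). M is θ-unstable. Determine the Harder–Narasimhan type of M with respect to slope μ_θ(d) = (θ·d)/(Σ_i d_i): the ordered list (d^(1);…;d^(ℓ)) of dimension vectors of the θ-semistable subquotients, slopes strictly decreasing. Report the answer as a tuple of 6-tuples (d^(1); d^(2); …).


Interval decomposition of M: I[1,2]^2, I[1,3], I[4,5], I[4,6], I[5,5]^2.
HN type (ℓ=5): μ^(1)=26; μ^(2)=19; μ^(3)=5; μ^(4)=-9; μ^(5)=-83/3

((0, 0, 0, 1, 1, 0); (0, 0, 0, 1, 1, 1); (0, 0, 0, 0, 2, 0); (2, 2, 0, 0, 0, 0); (1, 1, 1, 0, 0, 0))


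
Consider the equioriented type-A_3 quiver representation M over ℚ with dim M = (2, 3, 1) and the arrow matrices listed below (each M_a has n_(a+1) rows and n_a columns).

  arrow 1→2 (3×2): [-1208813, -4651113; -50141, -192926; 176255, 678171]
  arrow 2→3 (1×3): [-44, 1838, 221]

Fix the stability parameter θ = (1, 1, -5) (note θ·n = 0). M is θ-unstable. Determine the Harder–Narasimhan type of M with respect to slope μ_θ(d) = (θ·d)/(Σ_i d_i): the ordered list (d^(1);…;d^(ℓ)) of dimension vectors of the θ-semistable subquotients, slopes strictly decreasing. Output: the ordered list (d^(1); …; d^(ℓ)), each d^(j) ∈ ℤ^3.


Via rank(M_{q-1}∘⋯∘M_p): M ≅ I[1,2], I[1,3], I[2,2].
μ_θ-semistable layers: μ^(1)=1; μ^(2)=-1

((1, 2, 0); (1, 1, 1))


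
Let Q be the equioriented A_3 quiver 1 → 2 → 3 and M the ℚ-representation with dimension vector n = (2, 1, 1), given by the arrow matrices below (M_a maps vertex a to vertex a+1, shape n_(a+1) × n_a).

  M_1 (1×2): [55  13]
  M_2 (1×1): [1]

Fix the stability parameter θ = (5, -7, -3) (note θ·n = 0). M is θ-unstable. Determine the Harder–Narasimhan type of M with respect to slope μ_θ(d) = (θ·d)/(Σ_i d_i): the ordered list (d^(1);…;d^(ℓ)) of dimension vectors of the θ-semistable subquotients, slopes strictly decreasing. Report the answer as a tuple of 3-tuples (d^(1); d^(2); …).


Barcode: M ≅ I[1,1], I[1,3]. HN layers by μ_θ (2 steps, strictly decreasing):
  μ^(1)=5; μ^(2)=-5/3

((1, 0, 0); (1, 1, 1))


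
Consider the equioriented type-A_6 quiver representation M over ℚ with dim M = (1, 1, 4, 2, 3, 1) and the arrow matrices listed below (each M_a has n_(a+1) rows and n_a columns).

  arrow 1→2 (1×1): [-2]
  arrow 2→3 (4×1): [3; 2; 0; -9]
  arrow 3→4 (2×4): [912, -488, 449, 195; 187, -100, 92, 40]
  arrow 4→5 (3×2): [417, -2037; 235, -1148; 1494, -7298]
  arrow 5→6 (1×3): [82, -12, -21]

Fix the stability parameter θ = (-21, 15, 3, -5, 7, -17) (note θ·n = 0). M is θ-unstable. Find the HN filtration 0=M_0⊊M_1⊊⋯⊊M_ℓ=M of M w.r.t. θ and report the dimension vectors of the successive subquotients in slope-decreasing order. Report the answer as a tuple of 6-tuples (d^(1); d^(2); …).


Barcode: M ≅ I[1,5], I[3,3]^2, I[3,5], I[5,6]. HN layers by μ_θ (6 steps, strictly decreasing):
  μ^(1)=7; μ^(2)=13/3; μ^(3)=3; μ^(4)=-1; μ^(5)=-5; μ^(6)=-21

((0, 0, 0, 0, 2, 0); (0, 1, 1, 1, 0, 0); (0, 0, 2, 0, 0, 0); (0, 0, 1, 1, 0, 0); (0, 0, 0, 0, 1, 1); (1, 0, 0, 0, 0, 0))


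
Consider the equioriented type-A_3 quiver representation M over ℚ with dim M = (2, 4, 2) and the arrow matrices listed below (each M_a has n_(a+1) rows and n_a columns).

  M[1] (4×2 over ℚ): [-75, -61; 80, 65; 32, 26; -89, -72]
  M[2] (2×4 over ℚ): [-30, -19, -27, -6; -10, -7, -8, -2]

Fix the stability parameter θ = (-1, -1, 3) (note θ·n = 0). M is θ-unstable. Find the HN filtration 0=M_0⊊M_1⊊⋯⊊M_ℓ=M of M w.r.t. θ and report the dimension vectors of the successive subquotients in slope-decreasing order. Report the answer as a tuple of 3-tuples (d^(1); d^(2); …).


Via rank(M_{q-1}∘⋯∘M_p): M ≅ I[1,2], I[1,3], I[2,2], I[2,3].
μ_θ-semistable layers: μ^(1)=3; μ^(2)=-1

((0, 0, 2); (2, 4, 0))


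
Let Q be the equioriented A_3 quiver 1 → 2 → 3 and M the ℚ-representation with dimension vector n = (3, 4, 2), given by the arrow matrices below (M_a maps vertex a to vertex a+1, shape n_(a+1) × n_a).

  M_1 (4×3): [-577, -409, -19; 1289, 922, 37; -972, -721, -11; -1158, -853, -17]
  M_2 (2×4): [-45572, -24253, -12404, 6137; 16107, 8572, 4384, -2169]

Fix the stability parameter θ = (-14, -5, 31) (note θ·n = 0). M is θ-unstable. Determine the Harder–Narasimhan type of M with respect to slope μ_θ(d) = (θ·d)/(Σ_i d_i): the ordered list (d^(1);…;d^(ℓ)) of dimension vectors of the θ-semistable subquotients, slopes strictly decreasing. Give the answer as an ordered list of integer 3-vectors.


Interval decomposition of M: I[1,2], I[1,3]^2, I[2,2].
HN type (ℓ=3): μ^(1)=31; μ^(2)=-5; μ^(3)=-14

((0, 0, 2); (0, 4, 0); (3, 0, 0))


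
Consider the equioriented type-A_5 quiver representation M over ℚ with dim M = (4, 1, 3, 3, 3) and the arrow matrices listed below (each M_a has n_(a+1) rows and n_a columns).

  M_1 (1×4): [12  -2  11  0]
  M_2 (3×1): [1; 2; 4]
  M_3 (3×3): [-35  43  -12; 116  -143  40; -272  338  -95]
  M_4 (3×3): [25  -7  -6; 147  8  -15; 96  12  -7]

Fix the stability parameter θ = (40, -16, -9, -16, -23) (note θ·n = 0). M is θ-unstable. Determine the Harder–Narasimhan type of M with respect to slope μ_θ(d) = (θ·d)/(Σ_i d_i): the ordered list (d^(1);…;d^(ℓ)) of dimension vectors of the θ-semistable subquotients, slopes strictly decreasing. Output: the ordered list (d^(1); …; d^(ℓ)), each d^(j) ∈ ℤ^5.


Via rank(M_{q-1}∘⋯∘M_p): M ≅ I[1,1]^3, I[1,5], I[3,5]^2.
μ_θ-semistable layers: μ^(1)=40; μ^(2)=-24/5; μ^(3)=-16

((3, 0, 0, 0, 0); (1, 1, 1, 1, 1); (0, 0, 2, 2, 2))


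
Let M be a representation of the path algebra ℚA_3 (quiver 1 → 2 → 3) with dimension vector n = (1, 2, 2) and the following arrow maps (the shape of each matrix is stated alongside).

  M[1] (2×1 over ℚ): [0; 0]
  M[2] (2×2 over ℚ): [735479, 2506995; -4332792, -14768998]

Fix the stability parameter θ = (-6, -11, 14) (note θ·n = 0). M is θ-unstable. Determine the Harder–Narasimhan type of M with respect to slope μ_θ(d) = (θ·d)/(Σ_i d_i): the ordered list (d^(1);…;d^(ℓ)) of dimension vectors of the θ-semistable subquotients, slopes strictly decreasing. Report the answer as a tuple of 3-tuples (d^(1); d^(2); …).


Barcode: M ≅ I[1,1], I[2,3]^2. HN layers by μ_θ (3 steps, strictly decreasing):
  μ^(1)=14; μ^(2)=-6; μ^(3)=-11

((0, 0, 2); (1, 0, 0); (0, 2, 0))


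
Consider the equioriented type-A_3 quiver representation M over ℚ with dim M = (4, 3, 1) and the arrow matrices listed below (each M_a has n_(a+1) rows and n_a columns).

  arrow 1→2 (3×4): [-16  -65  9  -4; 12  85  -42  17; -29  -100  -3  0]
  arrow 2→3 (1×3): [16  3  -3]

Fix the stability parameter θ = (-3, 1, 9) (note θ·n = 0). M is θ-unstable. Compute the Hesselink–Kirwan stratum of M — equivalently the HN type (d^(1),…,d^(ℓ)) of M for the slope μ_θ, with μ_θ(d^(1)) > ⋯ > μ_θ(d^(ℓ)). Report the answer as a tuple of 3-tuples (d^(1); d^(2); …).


Barcode: M ≅ I[1,1], I[1,2]^2, I[1,3]. HN layers by μ_θ (3 steps, strictly decreasing):
  μ^(1)=9; μ^(2)=1; μ^(3)=-3

((0, 0, 1); (0, 3, 0); (4, 0, 0))


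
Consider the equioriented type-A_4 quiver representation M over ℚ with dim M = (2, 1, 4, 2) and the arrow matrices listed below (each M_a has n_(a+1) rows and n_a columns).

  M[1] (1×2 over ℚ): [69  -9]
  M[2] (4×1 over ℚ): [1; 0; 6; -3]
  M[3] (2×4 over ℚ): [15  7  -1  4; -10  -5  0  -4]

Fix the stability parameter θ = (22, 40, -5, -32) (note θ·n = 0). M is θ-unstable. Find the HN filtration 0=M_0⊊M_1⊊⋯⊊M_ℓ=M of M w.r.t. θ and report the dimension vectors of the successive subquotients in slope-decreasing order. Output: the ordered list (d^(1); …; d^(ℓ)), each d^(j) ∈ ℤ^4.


Interval decomposition of M: I[1,1], I[1,4], I[3,3]^2, I[3,4].
HN type (ℓ=4): μ^(1)=22; μ^(2)=25/4; μ^(3)=-5; μ^(4)=-37/2

((1, 0, 0, 0); (1, 1, 1, 1); (0, 0, 2, 0); (0, 0, 1, 1))


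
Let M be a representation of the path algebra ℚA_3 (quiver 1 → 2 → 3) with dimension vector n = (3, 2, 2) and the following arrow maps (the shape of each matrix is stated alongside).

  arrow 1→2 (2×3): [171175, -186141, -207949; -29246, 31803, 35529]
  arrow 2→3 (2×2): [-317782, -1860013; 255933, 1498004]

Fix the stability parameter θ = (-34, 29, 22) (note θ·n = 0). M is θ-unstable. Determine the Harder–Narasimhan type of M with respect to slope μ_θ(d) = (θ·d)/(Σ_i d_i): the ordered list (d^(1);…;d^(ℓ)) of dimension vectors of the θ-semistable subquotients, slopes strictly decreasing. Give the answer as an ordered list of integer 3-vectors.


Barcode: M ≅ I[1,1], I[1,3]^2. HN layers by μ_θ (2 steps, strictly decreasing):
  μ^(1)=51/2; μ^(2)=-34

((0, 2, 2); (3, 0, 0))


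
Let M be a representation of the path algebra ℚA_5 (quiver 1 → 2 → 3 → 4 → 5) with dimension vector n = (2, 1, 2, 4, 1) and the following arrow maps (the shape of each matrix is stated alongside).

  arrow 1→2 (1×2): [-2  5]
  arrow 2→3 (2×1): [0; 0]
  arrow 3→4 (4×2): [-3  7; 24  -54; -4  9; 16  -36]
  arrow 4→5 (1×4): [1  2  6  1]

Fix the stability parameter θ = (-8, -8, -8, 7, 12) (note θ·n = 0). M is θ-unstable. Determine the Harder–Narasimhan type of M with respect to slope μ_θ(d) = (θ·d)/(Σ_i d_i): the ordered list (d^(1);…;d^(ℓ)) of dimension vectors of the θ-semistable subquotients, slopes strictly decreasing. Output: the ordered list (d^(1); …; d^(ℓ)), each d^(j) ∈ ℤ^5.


Barcode: M ≅ I[1,1], I[1,2], I[3,4], I[3,5], I[4,4]^2. HN layers by μ_θ (3 steps, strictly decreasing):
  μ^(1)=12; μ^(2)=7; μ^(3)=-8

((0, 0, 0, 0, 1); (0, 0, 0, 4, 0); (2, 1, 2, 0, 0))


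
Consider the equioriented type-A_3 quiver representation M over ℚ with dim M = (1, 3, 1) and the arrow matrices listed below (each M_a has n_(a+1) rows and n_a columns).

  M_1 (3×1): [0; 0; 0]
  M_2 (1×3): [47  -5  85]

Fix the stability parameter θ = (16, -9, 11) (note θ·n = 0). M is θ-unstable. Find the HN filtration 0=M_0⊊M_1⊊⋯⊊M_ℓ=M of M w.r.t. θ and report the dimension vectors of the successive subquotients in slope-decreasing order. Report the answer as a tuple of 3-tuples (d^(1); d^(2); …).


Interval decomposition of M: I[1,1], I[2,2]^2, I[2,3].
HN type (ℓ=3): μ^(1)=16; μ^(2)=11; μ^(3)=-9

((1, 0, 0); (0, 0, 1); (0, 3, 0))


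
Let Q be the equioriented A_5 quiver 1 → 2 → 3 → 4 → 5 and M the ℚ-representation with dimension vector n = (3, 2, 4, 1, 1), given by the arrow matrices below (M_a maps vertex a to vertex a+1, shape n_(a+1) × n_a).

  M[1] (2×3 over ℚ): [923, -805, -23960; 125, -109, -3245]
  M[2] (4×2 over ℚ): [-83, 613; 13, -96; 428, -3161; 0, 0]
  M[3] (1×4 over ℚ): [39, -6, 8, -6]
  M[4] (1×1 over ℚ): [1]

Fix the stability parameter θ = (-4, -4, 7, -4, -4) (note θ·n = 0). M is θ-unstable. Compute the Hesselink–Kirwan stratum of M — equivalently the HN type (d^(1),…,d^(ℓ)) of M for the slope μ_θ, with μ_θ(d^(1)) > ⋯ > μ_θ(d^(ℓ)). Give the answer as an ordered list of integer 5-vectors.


Interval decomposition of M: I[1,1], I[1,3], I[1,5], I[3,3]^2.
HN type (ℓ=3): μ^(1)=7; μ^(2)=-1/3; μ^(3)=-4

((0, 0, 3, 0, 0); (0, 0, 1, 1, 1); (3, 2, 0, 0, 0))


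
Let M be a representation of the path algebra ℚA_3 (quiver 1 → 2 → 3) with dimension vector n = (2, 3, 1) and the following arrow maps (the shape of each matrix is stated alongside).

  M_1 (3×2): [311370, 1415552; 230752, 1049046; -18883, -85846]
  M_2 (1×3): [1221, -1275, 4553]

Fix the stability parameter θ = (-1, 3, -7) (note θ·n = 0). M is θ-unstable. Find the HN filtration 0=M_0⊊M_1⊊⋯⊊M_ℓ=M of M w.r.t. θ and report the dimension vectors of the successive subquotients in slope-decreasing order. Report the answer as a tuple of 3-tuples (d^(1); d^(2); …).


Interval decomposition of M: I[1,2], I[1,3], I[2,2].
HN type (ℓ=3): μ^(1)=3; μ^(2)=-1; μ^(3)=-5/3

((0, 2, 0); (1, 0, 0); (1, 1, 1))


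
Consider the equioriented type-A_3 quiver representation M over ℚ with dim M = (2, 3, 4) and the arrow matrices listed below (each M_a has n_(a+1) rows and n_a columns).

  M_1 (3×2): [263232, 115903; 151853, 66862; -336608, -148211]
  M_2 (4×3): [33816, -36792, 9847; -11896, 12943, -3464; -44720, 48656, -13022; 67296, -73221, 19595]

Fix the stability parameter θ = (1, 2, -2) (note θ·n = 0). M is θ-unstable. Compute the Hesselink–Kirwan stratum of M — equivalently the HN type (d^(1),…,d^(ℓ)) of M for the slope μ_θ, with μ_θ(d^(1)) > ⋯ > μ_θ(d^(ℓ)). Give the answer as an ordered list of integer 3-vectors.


Interval decomposition of M: I[1,3]^2, I[2,2], I[3,3]^2.
HN type (ℓ=3): μ^(1)=2; μ^(2)=1/3; μ^(3)=-2

((0, 1, 0); (2, 2, 2); (0, 0, 2))


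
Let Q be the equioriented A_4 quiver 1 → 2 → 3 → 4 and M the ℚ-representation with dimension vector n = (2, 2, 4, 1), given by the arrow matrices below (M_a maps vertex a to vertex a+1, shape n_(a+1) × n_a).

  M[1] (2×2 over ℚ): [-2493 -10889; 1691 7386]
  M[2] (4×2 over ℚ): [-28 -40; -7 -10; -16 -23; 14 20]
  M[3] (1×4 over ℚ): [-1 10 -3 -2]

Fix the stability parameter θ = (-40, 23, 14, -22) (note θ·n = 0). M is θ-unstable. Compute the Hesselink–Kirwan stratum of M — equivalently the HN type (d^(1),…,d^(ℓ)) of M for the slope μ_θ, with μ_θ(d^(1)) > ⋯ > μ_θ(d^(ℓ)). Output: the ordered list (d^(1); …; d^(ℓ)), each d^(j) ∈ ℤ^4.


Barcode: M ≅ I[1,3], I[1,4], I[3,3]^2. HN layers by μ_θ (4 steps, strictly decreasing):
  μ^(1)=37/2; μ^(2)=14; μ^(3)=5; μ^(4)=-40

((0, 1, 1, 0); (0, 0, 2, 0); (0, 1, 1, 1); (2, 0, 0, 0))


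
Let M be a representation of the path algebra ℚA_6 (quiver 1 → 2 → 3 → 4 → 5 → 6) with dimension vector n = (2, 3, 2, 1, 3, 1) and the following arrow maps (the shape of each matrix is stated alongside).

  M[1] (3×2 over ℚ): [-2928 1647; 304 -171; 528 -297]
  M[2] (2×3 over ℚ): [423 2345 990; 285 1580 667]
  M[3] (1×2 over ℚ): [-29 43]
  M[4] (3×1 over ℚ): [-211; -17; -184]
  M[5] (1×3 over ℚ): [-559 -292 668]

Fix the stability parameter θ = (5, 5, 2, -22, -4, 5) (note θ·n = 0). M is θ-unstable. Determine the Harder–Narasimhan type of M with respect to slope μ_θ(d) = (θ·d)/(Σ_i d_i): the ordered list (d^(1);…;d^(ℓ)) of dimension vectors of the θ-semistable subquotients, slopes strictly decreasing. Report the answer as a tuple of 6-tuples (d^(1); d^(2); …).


Via rank(M_{q-1}∘⋯∘M_p): M ≅ I[1,1], I[1,6], I[2,2], I[2,3], I[5,5]^2.
μ_θ-semistable layers: μ^(1)=5; μ^(2)=7/2; μ^(3)=-14/5; μ^(4)=-4

((1, 1, 0, 0, 0, 1); (0, 1, 1, 0, 0, 0); (1, 1, 1, 1, 1, 0); (0, 0, 0, 0, 2, 0))


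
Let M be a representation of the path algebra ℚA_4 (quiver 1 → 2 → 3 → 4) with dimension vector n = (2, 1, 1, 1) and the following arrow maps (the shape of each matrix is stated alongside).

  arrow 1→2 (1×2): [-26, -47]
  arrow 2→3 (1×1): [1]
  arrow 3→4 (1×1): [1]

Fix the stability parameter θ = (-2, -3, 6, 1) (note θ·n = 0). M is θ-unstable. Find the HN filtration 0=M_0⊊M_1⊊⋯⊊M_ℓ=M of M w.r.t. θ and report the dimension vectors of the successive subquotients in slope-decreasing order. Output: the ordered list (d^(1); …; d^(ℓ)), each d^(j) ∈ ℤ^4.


Via rank(M_{q-1}∘⋯∘M_p): M ≅ I[1,1], I[1,4].
μ_θ-semistable layers: μ^(1)=7/2; μ^(2)=-2; μ^(3)=-5/2

((0, 0, 1, 1); (1, 0, 0, 0); (1, 1, 0, 0))


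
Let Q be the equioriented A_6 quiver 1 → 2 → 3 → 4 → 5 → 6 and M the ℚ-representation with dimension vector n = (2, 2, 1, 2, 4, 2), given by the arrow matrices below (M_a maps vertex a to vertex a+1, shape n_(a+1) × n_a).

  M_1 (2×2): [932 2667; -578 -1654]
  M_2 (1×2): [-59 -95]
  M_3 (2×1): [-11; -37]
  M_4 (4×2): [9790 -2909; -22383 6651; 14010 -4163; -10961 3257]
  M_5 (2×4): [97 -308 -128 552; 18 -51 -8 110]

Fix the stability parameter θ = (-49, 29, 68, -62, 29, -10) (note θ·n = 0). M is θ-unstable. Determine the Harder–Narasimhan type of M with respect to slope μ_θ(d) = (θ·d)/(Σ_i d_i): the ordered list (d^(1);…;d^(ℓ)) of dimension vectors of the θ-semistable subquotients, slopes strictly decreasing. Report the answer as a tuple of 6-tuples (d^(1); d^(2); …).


Barcode: M ≅ I[1,2], I[1,6], I[4,6], I[5,5]^2. HN layers by μ_θ (5 steps, strictly decreasing):
  μ^(1)=29; μ^(2)=54/5; μ^(3)=19/2; μ^(4)=-49; μ^(5)=-62

((0, 1, 0, 0, 2, 0); (0, 1, 1, 1, 1, 1); (0, 0, 0, 0, 1, 1); (2, 0, 0, 0, 0, 0); (0, 0, 0, 1, 0, 0))


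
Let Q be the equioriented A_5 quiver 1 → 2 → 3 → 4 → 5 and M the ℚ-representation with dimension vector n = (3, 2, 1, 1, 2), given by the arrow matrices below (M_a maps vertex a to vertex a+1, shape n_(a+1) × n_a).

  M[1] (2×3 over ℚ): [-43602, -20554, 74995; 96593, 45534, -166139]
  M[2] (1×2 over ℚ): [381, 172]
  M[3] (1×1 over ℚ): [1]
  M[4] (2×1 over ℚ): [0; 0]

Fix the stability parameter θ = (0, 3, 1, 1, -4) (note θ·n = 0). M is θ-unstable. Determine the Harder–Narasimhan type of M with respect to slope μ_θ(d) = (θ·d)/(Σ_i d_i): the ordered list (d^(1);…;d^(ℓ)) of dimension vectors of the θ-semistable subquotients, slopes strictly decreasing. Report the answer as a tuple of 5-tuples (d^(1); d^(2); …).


Interval decomposition of M: I[1,1], I[1,2], I[1,4], I[5,5]^2.
HN type (ℓ=4): μ^(1)=3; μ^(2)=5/3; μ^(3)=0; μ^(4)=-4

((0, 1, 0, 0, 0); (0, 1, 1, 1, 0); (3, 0, 0, 0, 0); (0, 0, 0, 0, 2))


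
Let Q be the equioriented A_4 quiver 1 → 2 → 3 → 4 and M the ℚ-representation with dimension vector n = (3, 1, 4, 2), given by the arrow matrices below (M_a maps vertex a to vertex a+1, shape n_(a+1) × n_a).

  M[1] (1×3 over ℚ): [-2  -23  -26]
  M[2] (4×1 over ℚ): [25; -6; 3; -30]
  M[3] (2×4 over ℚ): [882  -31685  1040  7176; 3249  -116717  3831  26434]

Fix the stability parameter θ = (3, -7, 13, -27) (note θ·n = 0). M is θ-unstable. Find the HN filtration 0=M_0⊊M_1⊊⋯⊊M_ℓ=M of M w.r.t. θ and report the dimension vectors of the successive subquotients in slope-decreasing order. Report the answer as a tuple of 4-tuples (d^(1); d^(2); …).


Barcode: M ≅ I[1,1]^2, I[1,3], I[3,3], I[3,4]^2. HN layers by μ_θ (4 steps, strictly decreasing):
  μ^(1)=13; μ^(2)=3; μ^(3)=-2; μ^(4)=-7

((0, 0, 2, 0); (2, 0, 0, 0); (1, 1, 0, 0); (0, 0, 2, 2))


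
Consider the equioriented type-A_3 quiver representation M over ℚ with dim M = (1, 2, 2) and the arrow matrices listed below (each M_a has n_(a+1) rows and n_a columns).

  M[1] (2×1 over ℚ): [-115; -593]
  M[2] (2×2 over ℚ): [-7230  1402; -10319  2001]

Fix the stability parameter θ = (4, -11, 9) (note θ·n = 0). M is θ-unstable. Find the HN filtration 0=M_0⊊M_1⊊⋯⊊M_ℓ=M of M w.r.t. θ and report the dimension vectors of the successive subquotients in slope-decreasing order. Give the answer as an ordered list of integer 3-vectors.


Barcode: M ≅ I[1,3], I[2,3]. HN layers by μ_θ (3 steps, strictly decreasing):
  μ^(1)=9; μ^(2)=-7/2; μ^(3)=-11

((0, 0, 2); (1, 1, 0); (0, 1, 0))


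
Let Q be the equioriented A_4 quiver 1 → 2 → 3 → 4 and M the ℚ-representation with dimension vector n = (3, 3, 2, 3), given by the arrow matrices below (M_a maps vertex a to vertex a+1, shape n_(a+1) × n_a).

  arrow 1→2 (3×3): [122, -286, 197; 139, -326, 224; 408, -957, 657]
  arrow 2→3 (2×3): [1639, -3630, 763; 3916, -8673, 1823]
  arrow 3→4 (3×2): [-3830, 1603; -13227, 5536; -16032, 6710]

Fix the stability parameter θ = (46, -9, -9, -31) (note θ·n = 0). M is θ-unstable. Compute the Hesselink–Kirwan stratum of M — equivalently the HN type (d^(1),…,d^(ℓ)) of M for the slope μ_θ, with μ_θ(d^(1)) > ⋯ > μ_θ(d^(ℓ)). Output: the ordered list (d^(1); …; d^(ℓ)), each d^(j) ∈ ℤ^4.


Interval decomposition of M: I[1,2], I[1,4]^2, I[4,4].
HN type (ℓ=3): μ^(1)=37/2; μ^(2)=-3/4; μ^(3)=-31

((1, 1, 0, 0); (2, 2, 2, 2); (0, 0, 0, 1))


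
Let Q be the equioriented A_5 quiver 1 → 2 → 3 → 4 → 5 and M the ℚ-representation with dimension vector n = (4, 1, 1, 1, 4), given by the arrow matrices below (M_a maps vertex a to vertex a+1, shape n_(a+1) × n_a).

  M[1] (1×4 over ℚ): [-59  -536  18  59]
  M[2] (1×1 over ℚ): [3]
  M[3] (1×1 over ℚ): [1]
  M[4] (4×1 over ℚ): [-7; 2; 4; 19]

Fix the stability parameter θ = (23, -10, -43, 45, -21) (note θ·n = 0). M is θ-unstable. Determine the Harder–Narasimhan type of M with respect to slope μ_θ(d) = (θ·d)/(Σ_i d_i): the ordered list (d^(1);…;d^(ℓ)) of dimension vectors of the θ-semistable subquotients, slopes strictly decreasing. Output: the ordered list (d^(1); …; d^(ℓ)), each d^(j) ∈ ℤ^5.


Barcode: M ≅ I[1,1]^3, I[1,5], I[5,5]^3. HN layers by μ_θ (4 steps, strictly decreasing):
  μ^(1)=23; μ^(2)=12; μ^(3)=-10; μ^(4)=-21

((3, 0, 0, 0, 0); (0, 0, 0, 1, 1); (1, 1, 1, 0, 0); (0, 0, 0, 0, 3))


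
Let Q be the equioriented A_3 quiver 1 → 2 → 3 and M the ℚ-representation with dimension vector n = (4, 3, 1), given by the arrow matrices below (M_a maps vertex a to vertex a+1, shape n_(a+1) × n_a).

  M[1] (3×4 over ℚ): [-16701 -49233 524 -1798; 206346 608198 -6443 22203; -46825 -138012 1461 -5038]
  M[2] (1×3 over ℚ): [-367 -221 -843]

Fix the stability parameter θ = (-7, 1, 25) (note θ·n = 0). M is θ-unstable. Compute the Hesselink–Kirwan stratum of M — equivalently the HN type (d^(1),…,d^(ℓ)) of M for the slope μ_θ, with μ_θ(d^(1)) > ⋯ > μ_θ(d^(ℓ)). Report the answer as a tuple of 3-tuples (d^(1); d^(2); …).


Barcode: M ≅ I[1,1], I[1,2]^2, I[1,3]. HN layers by μ_θ (3 steps, strictly decreasing):
  μ^(1)=25; μ^(2)=1; μ^(3)=-7

((0, 0, 1); (0, 3, 0); (4, 0, 0))


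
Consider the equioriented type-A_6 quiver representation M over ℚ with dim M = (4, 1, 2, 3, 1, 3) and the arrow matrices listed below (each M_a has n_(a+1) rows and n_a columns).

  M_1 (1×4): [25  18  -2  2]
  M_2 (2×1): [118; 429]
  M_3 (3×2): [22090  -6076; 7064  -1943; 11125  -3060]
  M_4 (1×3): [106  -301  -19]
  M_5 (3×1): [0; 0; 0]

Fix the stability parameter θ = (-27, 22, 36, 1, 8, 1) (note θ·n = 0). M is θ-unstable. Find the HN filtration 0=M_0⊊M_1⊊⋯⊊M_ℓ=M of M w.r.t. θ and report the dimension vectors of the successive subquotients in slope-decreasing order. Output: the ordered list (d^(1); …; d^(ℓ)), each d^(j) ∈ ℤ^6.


Via rank(M_{q-1}∘⋯∘M_p): M ≅ I[1,1]^3, I[1,5], I[3,4], I[4,4], I[6,6]^3.
μ_θ-semistable layers: μ^(1)=37/2; μ^(2)=67/4; μ^(3)=1; μ^(4)=-27

((0, 0, 1, 1, 0, 0); (0, 1, 1, 1, 1, 0); (0, 0, 0, 1, 0, 3); (4, 0, 0, 0, 0, 0))


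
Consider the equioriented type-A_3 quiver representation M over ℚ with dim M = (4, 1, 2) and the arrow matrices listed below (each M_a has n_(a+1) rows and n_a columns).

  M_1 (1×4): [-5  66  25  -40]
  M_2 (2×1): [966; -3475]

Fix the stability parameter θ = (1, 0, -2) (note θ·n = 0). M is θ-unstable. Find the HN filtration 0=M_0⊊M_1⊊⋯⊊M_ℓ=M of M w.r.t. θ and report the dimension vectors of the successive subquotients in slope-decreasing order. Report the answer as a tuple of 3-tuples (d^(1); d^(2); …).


Via rank(M_{q-1}∘⋯∘M_p): M ≅ I[1,1]^3, I[1,3], I[3,3].
μ_θ-semistable layers: μ^(1)=1; μ^(2)=-1/3; μ^(3)=-2

((3, 0, 0); (1, 1, 1); (0, 0, 1))


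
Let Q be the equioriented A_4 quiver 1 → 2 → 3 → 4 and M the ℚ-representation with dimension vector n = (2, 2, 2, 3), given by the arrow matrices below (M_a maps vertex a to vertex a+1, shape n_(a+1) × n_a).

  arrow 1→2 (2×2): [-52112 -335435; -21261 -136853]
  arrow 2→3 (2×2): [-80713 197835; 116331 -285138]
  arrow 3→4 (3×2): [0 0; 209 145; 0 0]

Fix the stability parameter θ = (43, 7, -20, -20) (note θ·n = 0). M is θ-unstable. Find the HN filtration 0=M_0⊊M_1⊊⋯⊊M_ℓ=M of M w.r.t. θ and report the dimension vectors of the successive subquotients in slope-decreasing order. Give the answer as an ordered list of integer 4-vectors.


Via rank(M_{q-1}∘⋯∘M_p): M ≅ I[1,3], I[1,4], I[4,4]^2.
μ_θ-semistable layers: μ^(1)=10; μ^(2)=5/2; μ^(3)=-20

((1, 1, 1, 0); (1, 1, 1, 1); (0, 0, 0, 2))


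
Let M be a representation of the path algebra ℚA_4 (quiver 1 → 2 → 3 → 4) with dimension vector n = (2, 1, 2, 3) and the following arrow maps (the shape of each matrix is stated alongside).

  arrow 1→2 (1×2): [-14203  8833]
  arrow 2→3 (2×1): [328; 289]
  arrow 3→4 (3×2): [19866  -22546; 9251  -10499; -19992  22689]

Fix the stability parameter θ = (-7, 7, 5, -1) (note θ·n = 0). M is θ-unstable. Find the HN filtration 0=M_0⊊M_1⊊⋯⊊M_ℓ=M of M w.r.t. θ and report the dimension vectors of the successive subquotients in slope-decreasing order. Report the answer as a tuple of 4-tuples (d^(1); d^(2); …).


Barcode: M ≅ I[1,1], I[1,4], I[3,4], I[4,4]. HN layers by μ_θ (4 steps, strictly decreasing):
  μ^(1)=11/3; μ^(2)=2; μ^(3)=-1; μ^(4)=-7

((0, 1, 1, 1); (0, 0, 1, 1); (0, 0, 0, 1); (2, 0, 0, 0))


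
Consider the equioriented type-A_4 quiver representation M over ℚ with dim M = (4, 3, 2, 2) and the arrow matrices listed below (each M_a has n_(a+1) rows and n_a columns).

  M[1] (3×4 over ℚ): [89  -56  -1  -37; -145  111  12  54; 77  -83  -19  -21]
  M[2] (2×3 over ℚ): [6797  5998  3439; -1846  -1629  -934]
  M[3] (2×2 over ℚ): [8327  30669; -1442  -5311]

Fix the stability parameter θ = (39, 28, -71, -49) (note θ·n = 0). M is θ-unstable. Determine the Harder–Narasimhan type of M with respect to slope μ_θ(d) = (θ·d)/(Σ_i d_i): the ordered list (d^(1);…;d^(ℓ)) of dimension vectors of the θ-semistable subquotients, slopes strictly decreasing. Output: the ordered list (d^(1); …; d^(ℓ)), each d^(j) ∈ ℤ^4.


Barcode: M ≅ I[1,1], I[1,2], I[1,4]^2. HN layers by μ_θ (3 steps, strictly decreasing):
  μ^(1)=39; μ^(2)=67/2; μ^(3)=-53/4

((1, 0, 0, 0); (1, 1, 0, 0); (2, 2, 2, 2))


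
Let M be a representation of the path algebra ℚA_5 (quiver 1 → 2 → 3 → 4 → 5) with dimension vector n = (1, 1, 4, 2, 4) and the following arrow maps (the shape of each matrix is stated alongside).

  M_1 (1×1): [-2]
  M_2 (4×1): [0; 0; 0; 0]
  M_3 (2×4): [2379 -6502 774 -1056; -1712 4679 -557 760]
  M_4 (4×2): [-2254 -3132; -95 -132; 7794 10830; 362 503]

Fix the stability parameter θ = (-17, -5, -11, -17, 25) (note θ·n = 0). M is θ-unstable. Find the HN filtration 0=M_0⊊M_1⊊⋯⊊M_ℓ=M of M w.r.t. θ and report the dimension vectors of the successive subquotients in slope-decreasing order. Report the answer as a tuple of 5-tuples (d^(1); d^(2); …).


Barcode: M ≅ I[1,2], I[3,3]^2, I[3,5]^2, I[5,5]^2. HN layers by μ_θ (5 steps, strictly decreasing):
  μ^(1)=25; μ^(2)=-5; μ^(3)=-11; μ^(4)=-14; μ^(5)=-17

((0, 0, 0, 0, 4); (0, 1, 0, 0, 0); (0, 0, 2, 0, 0); (0, 0, 2, 2, 0); (1, 0, 0, 0, 0))


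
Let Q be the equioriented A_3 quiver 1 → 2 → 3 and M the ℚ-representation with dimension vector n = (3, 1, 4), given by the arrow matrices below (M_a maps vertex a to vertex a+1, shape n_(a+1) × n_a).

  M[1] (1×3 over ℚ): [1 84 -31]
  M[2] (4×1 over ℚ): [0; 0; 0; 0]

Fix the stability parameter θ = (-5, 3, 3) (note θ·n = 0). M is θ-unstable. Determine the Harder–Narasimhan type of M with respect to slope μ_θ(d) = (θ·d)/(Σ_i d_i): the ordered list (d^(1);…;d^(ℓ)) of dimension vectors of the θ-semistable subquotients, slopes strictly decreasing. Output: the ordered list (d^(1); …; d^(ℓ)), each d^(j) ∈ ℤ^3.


Via rank(M_{q-1}∘⋯∘M_p): M ≅ I[1,1]^2, I[1,2], I[3,3]^4.
μ_θ-semistable layers: μ^(1)=3; μ^(2)=-5

((0, 1, 4); (3, 0, 0))


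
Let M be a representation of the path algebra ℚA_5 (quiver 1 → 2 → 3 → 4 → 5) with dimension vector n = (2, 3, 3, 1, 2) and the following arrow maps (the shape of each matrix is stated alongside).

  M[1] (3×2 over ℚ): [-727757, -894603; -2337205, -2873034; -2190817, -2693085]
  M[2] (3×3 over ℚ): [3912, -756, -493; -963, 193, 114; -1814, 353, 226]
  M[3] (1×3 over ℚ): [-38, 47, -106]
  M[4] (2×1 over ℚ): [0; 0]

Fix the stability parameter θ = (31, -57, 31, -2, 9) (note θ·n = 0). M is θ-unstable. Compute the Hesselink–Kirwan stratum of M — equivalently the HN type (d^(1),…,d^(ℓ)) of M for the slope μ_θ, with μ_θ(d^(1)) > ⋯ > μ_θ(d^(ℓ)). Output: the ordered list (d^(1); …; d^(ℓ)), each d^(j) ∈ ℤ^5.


Barcode: M ≅ I[1,3], I[1,4], I[2,3], I[5,5]^2. HN layers by μ_θ (5 steps, strictly decreasing):
  μ^(1)=31; μ^(2)=29/2; μ^(3)=9; μ^(4)=-13; μ^(5)=-57

((0, 0, 2, 0, 0); (0, 0, 1, 1, 0); (0, 0, 0, 0, 2); (2, 2, 0, 0, 0); (0, 1, 0, 0, 0))


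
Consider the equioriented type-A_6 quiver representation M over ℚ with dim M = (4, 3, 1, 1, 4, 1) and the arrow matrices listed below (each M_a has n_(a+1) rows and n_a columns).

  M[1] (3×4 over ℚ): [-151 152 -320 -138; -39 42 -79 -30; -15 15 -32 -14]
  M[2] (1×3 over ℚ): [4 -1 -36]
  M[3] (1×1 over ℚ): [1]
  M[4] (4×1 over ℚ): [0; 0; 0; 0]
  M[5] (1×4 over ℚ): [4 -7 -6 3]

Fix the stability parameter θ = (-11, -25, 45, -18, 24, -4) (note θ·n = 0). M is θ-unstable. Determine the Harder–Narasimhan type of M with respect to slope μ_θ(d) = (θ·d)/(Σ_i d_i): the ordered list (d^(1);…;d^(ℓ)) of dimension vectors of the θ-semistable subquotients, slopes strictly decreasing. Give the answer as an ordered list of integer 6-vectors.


Via rank(M_{q-1}∘⋯∘M_p): M ≅ I[1,1], I[1,2]^2, I[1,4], I[5,5]^3, I[5,6].
μ_θ-semistable layers: μ^(1)=24; μ^(2)=27/2; μ^(3)=10; μ^(4)=-11; μ^(5)=-18

((0, 0, 0, 0, 3, 0); (0, 0, 1, 1, 0, 0); (0, 0, 0, 0, 1, 1); (1, 0, 0, 0, 0, 0); (3, 3, 0, 0, 0, 0))


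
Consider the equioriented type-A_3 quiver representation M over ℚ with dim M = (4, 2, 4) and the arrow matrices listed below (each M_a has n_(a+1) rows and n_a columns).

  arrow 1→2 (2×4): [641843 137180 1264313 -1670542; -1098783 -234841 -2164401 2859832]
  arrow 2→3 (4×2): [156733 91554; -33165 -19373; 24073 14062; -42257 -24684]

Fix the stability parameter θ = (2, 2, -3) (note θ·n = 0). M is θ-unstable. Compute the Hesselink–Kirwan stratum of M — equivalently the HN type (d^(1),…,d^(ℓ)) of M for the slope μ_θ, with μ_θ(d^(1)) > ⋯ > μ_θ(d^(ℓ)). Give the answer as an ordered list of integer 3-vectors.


Barcode: M ≅ I[1,1]^2, I[1,3]^2, I[3,3]^2. HN layers by μ_θ (3 steps, strictly decreasing):
  μ^(1)=2; μ^(2)=1/3; μ^(3)=-3

((2, 0, 0); (2, 2, 2); (0, 0, 2))


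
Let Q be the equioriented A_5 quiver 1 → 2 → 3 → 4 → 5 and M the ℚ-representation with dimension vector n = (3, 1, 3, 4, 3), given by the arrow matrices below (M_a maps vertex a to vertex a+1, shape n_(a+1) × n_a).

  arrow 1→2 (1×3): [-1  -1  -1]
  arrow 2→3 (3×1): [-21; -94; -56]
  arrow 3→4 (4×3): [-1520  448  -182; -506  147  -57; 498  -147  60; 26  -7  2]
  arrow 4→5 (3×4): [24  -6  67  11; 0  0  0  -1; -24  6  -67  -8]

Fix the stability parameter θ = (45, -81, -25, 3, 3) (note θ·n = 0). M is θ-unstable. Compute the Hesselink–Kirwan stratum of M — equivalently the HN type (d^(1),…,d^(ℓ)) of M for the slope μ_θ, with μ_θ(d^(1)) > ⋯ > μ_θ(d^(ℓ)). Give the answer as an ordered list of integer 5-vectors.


Barcode: M ≅ I[1,1]^2, I[1,3], I[3,4], I[3,5], I[4,4], I[4,5], I[5,5]. HN layers by μ_θ (4 steps, strictly decreasing):
  μ^(1)=45; μ^(2)=3; μ^(3)=-61/3; μ^(4)=-25

((2, 0, 0, 0, 0); (0, 0, 0, 4, 3); (1, 1, 1, 0, 0); (0, 0, 2, 0, 0))


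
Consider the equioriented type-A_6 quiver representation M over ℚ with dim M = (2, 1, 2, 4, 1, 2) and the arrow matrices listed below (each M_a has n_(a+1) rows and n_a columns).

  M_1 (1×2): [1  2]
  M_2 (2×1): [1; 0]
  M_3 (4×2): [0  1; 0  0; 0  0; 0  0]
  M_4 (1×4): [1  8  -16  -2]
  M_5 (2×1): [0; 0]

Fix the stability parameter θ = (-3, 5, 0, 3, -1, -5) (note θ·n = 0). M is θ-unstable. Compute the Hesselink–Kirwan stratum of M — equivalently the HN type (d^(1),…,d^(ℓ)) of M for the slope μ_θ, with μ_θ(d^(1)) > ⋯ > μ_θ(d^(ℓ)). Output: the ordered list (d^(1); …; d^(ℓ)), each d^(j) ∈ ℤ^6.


Interval decomposition of M: I[1,1], I[1,3], I[3,5], I[4,4]^3, I[6,6]^2.
HN type (ℓ=6): μ^(1)=3; μ^(2)=5/2; μ^(3)=1; μ^(4)=0; μ^(5)=-3; μ^(6)=-5

((0, 0, 0, 3, 0, 0); (0, 1, 1, 0, 0, 0); (0, 0, 0, 1, 1, 0); (0, 0, 1, 0, 0, 0); (2, 0, 0, 0, 0, 0); (0, 0, 0, 0, 0, 2))


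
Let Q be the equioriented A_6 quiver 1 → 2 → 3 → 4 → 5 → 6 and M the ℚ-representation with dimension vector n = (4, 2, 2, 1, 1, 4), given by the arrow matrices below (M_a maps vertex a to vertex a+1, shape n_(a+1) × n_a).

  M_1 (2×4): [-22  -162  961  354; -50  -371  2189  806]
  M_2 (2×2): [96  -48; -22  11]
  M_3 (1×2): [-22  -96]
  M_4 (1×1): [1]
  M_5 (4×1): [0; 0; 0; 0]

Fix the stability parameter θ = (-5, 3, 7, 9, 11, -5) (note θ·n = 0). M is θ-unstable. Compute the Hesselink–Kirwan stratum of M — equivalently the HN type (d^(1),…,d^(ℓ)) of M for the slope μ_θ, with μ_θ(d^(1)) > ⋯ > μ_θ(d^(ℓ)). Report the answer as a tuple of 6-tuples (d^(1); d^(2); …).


Via rank(M_{q-1}∘⋯∘M_p): M ≅ I[1,1]^2, I[1,2], I[1,3], I[3,5], I[6,6]^4.
μ_θ-semistable layers: μ^(1)=11; μ^(2)=9; μ^(3)=7; μ^(4)=3; μ^(5)=-5

((0, 0, 0, 0, 1, 0); (0, 0, 0, 1, 0, 0); (0, 0, 2, 0, 0, 0); (0, 2, 0, 0, 0, 0); (4, 0, 0, 0, 0, 4))


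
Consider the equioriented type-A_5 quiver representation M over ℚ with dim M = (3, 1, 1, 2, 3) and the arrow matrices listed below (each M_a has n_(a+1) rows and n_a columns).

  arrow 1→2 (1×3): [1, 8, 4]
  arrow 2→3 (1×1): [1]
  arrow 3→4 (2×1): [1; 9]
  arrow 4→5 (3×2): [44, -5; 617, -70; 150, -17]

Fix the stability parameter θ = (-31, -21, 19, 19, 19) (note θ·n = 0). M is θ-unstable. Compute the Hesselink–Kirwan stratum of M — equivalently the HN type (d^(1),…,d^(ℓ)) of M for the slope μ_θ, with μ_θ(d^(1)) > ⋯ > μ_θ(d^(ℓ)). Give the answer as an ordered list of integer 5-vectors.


Interval decomposition of M: I[1,1]^2, I[1,5], I[4,5], I[5,5].
HN type (ℓ=3): μ^(1)=19; μ^(2)=-21; μ^(3)=-31

((0, 0, 1, 2, 3); (0, 1, 0, 0, 0); (3, 0, 0, 0, 0))


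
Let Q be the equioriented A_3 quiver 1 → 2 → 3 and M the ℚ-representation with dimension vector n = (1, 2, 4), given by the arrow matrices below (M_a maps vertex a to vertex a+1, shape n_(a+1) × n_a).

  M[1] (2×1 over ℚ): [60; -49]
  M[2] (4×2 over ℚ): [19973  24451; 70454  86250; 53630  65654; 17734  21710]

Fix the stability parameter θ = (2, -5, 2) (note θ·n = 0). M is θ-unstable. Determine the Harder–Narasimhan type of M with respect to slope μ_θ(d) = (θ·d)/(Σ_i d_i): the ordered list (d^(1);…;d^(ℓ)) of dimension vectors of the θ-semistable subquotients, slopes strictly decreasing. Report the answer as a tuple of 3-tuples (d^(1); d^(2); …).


Via rank(M_{q-1}∘⋯∘M_p): M ≅ I[1,3], I[2,3], I[3,3]^2.
μ_θ-semistable layers: μ^(1)=2; μ^(2)=-3/2; μ^(3)=-5

((0, 0, 4); (1, 1, 0); (0, 1, 0))
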